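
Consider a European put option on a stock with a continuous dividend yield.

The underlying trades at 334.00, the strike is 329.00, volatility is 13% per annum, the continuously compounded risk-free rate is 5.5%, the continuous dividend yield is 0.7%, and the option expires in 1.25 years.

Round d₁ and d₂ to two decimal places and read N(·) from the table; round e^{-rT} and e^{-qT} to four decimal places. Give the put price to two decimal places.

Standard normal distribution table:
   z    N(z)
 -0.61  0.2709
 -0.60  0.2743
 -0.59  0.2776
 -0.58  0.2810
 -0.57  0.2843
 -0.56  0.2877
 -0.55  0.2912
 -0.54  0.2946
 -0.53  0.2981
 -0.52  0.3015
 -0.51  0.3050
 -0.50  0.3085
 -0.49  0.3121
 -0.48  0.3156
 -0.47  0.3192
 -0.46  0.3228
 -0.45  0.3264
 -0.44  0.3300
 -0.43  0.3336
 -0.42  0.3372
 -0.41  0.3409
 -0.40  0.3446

9.45

T = 1.25;  σ√T = 0.1453
d₁ = [ln(334/329) + (0.055 − 0.007 + 0.13²/2)·1.25] / 0.1453 = [0.0151 + 0.0706] / 0.1453 = 0.5893 → 0.59
d₂ = d₁ − σ√T = 0.5893 − 0.1453 = 0.4439 → 0.44
e^(−qT) = e^(−0.007·1.25) = 0.9913;  e^(−rT) = e^(−0.055·1.25) = 0.9336
N(−d₂) = N(-0.44) = 0.3300;  N(−d₁) = N(-0.59) = 0.2776
P = 329·0.9336·0.3300 − 334·0.9913·0.2776 = 101.3610 − 91.9117 = 9.4492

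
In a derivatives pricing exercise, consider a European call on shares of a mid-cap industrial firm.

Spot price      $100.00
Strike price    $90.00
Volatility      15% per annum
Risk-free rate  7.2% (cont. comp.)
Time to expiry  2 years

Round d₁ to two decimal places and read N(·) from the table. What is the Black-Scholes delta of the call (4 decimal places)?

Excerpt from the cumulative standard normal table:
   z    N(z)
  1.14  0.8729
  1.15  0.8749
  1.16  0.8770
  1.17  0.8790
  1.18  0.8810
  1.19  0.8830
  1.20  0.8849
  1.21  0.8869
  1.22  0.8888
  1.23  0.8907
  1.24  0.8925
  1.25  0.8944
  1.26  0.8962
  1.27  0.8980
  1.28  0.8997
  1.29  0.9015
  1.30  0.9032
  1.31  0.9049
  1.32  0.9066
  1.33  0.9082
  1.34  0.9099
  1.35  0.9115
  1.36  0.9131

0.8997

T = 2;  σ√T = 0.2121
d₁ = [ln(100/90) + (0.072 + 0.15²/2)·2] / 0.2121 = [0.1054 + 0.1665] / 0.2121 = 1.2816 ≈ 1.28
N(d₁) = N(1.28) = 0.8997
Δ_call = N(d₁) = 0.8997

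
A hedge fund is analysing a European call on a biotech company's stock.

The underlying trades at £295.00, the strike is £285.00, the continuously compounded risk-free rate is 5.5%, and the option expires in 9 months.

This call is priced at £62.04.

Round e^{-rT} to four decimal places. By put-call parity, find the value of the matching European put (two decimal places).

£40.53

exp(−rT) = exp(−0.055·0.75) = 0.9596
Put-call parity: C − P = S − K·e^(−rT) = 295 − 285·0.9596 = 295 − 273.4860 = 21.5140
P = C − (C − P) = 62.04 − (21.5140) = 40.5260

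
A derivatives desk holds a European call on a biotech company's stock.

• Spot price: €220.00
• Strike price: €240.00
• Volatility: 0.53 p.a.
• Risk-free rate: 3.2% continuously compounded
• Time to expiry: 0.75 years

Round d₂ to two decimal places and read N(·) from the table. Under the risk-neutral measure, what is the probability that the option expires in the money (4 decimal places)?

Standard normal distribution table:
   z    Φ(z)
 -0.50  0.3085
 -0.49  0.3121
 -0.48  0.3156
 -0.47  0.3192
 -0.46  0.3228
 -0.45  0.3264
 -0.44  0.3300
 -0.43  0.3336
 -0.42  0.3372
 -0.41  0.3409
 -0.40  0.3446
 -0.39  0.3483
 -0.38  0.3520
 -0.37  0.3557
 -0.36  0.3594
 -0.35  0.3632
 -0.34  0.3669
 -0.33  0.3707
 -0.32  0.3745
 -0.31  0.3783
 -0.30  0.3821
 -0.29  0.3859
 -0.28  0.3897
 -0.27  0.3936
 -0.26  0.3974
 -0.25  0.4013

σ√T = 0.53 × 0.8660 = 0.4590
d₁ = [ln(220/240) + (0.032 + ½·0.53²)·0.75] / (σ√T) = (-0.0870 + 0.1293) / 0.4590 = 0.0922 which rounds to 0.09
d₂ = 0.0922 − 0.4590 = -0.3668 which rounds to -0.37
Pr(exercise) under Q = N(d₂) = 0.3557

0.3557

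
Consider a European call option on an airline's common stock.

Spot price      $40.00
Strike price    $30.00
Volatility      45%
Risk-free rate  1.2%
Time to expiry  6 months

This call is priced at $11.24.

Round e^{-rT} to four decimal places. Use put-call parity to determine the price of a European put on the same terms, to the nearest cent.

exp(−rT) = exp(−0.012·0.5) = 0.9940
Put-call parity: C − P = S − K·e^(−rT) = 40 − 30·0.9940 = 40 − 29.8200 = 10.1800
P = C − (C − P) = 11.24 − (10.1800) = 1.0600

$1.06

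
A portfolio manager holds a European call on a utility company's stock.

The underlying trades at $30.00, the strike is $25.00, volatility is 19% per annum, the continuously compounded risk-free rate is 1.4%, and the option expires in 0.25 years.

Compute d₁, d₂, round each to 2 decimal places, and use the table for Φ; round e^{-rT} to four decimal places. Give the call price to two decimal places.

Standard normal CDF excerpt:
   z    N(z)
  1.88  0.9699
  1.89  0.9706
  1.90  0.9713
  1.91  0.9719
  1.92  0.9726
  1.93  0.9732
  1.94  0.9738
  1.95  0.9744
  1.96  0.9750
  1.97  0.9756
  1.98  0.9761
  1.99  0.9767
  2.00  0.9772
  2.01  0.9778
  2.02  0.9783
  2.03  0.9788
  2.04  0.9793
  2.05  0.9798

$5.10

σ√T = 0.19·√0.25 = 0.0950
d₁ = [ln(30/25) + (0.014 + ½·0.19²)·0.25] / (σ√T) = (0.1823 + 0.0080) / 0.0950 = 2.0035 ≈ 2.00
d₂ = 2.0035 − 0.0950 = 1.9085 ≈ 1.91
e^(−rT) = e^(−0.014·0.25) = 0.9965
N(d₁) = N(2.00) = 0.9772;  N(d₂) = N(1.91) = 0.9719
C = 30·0.9772 − 25·0.9965·0.9719 = 29.3160 − 24.2125 = 5.1035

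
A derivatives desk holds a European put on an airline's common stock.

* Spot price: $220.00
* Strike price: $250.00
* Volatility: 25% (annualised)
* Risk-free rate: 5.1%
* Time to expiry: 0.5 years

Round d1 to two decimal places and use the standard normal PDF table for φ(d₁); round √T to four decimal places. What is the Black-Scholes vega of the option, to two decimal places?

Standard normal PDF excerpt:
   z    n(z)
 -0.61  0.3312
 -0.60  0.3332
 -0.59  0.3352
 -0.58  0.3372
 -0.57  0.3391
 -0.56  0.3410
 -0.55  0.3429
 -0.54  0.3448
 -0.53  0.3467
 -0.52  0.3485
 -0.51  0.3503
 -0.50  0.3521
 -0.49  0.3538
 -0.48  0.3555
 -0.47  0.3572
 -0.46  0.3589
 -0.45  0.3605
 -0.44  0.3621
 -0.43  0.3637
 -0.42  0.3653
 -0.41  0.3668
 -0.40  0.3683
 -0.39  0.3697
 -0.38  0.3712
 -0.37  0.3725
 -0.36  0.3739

T = 0.5;  σ√T = 0.1768
ln(S/K) + (r + σ²/2)T = ln(220/250) + (0.051 + 0.25²/2)·0.5 = -0.1278 + 0.0411 = -0.0867
d₁ = -0.0867 / 0.1768 = -0.4905 ≈ -0.49
√T = √0.5 = 0.7071
φ(d₁) = φ(-0.49) = 0.3538
vega = S·φ(d₁)·√T = 220·0.3538·0.7071 = 55.0378

55.04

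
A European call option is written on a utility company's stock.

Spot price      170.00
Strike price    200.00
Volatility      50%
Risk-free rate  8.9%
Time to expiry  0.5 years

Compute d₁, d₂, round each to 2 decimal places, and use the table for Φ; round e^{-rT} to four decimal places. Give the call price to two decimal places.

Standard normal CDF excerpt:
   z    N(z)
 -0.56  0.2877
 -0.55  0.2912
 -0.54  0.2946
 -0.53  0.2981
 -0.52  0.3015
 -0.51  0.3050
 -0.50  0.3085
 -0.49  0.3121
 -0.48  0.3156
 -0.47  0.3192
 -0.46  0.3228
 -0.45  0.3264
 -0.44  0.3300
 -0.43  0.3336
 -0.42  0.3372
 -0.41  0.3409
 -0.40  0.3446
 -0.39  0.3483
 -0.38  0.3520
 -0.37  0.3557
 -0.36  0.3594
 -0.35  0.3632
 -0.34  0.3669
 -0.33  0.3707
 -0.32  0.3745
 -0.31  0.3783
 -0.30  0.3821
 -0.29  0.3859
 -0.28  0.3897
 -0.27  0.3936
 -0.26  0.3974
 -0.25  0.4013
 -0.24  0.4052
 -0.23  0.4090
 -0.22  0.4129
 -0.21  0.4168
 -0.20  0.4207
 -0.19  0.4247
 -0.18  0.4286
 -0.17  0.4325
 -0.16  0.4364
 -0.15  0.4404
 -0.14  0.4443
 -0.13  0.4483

15.84

σ√T = 0.5·√0.5 = 0.3536
d₁ = [ln(170/200) + (0.089 + 0.5²/2)·0.5] / 0.3536 = [-0.1625 + 0.1070] / 0.3536 = -0.1570 which rounds to -0.16
d₂ = d₁ − σ√T = -0.1570 − 0.3536 = -0.5106 which rounds to -0.51
exp(−rT) = exp(−0.089·0.5) = 0.9565
N(d₁) = N(-0.16) = 0.4364;  N(d₂) = N(-0.51) = 0.3050
C = 170·0.4364 − 200·0.9565·0.3050 = 74.1880 − 58.3465 = 15.8415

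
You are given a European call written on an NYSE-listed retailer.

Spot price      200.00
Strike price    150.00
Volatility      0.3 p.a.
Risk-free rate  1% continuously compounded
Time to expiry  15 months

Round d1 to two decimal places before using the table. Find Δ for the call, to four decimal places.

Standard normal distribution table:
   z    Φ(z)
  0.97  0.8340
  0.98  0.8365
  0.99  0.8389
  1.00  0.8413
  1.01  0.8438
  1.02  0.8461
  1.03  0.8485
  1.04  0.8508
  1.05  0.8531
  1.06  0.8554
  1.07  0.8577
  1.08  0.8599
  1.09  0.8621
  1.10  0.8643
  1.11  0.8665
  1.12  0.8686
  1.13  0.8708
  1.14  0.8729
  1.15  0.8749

σ√T = 0.3 × 1.1180 = 0.3354
d₁ = [ln(200/150) + (0.01 + 0.3²/2)·1.25] / 0.3354 = [0.2877 + 0.0688] / 0.3354 = 1.0627 which rounds to 1.06
N(d₁) = N(1.06) = 0.8554
Δ_call = N(d₁) = 0.8554

0.8554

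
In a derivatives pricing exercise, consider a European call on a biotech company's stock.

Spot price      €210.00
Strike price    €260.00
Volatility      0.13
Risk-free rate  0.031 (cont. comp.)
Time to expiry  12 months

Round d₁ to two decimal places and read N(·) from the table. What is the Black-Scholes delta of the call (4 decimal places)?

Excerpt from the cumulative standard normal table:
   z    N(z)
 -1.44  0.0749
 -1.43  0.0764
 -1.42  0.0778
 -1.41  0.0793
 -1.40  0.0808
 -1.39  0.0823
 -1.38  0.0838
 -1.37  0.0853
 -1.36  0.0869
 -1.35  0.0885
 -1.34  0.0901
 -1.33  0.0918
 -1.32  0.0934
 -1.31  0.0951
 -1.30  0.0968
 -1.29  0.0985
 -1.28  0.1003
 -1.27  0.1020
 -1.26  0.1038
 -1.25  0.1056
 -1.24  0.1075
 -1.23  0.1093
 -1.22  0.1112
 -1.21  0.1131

0.0901

T = 1;  σ√T = 0.1300
ln(S/K) + (r + σ²/2)T = ln(210/260) + (0.031 + 0.13²/2)·1 = -0.2136 + 0.0394 = -0.1741
d₁ = -0.1741 / 0.1300 = -1.3394 → -1.34
N(d₁) = N(-1.34) = 0.0901
Δ_call = N(d₁) = 0.0901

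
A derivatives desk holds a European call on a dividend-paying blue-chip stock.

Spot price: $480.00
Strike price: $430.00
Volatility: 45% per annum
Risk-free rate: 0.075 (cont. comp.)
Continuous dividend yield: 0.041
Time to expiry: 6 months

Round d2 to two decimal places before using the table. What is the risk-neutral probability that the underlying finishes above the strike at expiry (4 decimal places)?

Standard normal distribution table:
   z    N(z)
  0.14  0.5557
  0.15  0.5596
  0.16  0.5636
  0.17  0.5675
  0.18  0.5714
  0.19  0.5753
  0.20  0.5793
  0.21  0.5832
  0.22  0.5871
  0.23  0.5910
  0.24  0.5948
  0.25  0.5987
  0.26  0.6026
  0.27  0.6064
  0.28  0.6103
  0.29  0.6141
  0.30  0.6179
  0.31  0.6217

0.5948

σ√T = 0.45·√0.5 = 0.3182
ln(S/K) + (r − q + σ²/2)T = ln(480/430) + (0.075 − 0.041 + 0.45²/2)·0.5 = 0.1100 + 0.0676 = 0.1776
d₁ = 0.1776 / 0.3182 = 0.5582 ⇒ 0.56
d₂ = d₁ − σ√T = 0.5582 − 0.3182 = 0.2400 ⇒ 0.24
Risk-neutral Pr[S_T > K] = N(d₂) = N(0.24) = 0.5948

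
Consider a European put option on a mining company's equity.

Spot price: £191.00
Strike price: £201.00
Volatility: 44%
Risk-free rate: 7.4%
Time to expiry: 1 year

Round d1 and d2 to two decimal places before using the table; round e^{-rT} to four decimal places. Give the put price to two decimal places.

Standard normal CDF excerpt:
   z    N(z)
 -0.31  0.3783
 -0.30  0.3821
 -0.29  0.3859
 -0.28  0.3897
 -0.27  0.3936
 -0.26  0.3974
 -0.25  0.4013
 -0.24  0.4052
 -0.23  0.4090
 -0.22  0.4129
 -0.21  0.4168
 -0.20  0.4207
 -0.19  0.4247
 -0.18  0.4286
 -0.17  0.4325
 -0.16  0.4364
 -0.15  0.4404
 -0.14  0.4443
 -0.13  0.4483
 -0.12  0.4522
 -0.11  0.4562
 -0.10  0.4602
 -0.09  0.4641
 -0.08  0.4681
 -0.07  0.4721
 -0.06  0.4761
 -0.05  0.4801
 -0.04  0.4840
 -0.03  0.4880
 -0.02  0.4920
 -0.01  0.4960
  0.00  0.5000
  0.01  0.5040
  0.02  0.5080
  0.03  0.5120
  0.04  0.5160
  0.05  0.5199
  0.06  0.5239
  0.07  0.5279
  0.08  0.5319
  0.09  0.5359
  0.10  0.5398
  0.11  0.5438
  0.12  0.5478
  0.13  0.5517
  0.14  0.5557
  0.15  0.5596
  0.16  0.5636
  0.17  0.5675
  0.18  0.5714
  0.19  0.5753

£30.76

σ√T = 0.44 × 1.0000 = 0.4400
d₁ = [ln(191/201) + (0.074 + 0.44²/2)·1] / 0.4400 = [-0.0510 + 0.1708] / 0.4400 = 0.2722 ≈ 0.27
d₂ = d₁ − σ√T = 0.2722 − 0.4400 = -0.1678 ≈ -0.17
exp(−rT) = exp(−0.074·1) = 0.9287
P = 201·0.9287·N(0.17) − 191·N(-0.27) = 201·0.9287·0.5675 − 191·0.3936 = 105.9345 − 75.1776 = 30.7569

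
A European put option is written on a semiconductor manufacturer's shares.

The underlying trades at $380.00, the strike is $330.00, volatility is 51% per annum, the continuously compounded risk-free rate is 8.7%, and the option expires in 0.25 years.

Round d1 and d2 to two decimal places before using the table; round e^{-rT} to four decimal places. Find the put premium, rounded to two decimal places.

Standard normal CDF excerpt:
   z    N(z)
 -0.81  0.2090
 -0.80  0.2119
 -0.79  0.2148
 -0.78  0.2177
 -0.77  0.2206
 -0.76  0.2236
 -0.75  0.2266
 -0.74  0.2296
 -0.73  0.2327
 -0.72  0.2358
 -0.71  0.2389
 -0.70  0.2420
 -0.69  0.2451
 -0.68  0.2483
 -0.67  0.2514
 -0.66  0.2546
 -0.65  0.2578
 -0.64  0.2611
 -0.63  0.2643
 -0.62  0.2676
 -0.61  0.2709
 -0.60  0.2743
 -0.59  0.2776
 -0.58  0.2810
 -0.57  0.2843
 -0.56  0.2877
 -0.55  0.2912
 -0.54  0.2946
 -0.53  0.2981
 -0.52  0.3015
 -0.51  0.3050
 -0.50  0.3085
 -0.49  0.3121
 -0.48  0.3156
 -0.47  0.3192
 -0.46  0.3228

σ√T = 0.51 × 0.5000 = 0.2550
ln(S/K) + (r + σ²/2)T = ln(380/330) + (0.087 + 0.51²/2)·0.25 = 0.1411 + 0.0543 = 0.1953
d₁ = 0.1953 / 0.2550 = 0.7660 → 0.77
d₂ = d₁ − σ√T = 0.7660 − 0.2550 = 0.5110 → 0.51
e^(−rT) = e^(−0.087·0.25) = 0.9785
N(−d₂) = N(-0.51) = 0.3050;  N(−d₁) = N(-0.77) = 0.2206
P = 330·0.9785·0.3050 − 380·0.2206 = 98.4860 − 83.8280 = 14.6580

$14.66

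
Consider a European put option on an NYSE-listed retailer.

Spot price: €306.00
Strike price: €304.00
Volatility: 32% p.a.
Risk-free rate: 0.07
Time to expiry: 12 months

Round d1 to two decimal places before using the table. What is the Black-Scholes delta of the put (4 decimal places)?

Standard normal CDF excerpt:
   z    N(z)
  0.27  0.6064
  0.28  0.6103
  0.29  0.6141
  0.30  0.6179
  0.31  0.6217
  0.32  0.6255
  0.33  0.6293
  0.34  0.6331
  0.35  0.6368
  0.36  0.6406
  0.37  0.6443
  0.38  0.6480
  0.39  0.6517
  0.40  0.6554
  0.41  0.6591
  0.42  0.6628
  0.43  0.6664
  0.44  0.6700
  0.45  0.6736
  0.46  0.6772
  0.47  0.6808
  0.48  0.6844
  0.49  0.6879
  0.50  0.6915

σ√T = 0.32·√1 = 0.3200
d₁ = [ln(306/304) + (0.07 + 0.32²/2)·1] / 0.3200 = [0.0066 + 0.1212] / 0.3200 = 0.3992 which rounds to 0.40
N(d₁) = N(0.40) = 0.6554
Δ_put = N(d₁) − 1 = 0.6554 − 1 = -0.3446

-0.3446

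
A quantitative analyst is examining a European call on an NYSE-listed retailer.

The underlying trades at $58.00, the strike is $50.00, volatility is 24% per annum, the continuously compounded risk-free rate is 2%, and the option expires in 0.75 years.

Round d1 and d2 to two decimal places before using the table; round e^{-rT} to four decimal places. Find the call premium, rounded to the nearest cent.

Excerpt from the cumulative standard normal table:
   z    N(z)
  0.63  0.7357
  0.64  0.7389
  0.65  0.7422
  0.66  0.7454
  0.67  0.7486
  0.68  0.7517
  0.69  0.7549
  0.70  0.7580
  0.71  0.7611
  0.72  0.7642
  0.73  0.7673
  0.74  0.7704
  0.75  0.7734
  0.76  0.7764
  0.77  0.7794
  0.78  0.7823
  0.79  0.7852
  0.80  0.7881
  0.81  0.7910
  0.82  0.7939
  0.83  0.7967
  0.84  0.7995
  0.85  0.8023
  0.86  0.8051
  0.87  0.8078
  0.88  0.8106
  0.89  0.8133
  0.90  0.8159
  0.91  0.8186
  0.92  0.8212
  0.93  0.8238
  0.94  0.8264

$10.15

σ√T = 0.24·√0.75 = 0.2078
d₁ = [ln(58/50) + (0.02 + 0.24²/2)·0.75] / 0.2078 = [0.1484 + 0.0366] / 0.2078 = 0.8902 which rounds to 0.89
d₂ = d₁ − σ√T = 0.8902 − 0.2078 = 0.6823 which rounds to 0.68
e^(−rT) = e^(−0.02·0.75) = 0.9851
N(d₁) = N(0.89) = 0.8133;  N(d₂) = N(0.68) = 0.7517
C = 58·0.8133 − 50·0.9851·0.7517 = 47.1714 − 37.0250 = 10.1464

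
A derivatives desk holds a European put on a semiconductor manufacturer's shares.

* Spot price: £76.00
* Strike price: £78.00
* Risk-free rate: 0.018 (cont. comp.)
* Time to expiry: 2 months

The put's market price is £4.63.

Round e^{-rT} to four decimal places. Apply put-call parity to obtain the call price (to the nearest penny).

£2.86

exp(−rT) = exp(−0.018·0.1667) = 0.9970
Put-call parity: C − P = S − K·e^(−rT) = 76 − 78·0.9970 = 76 − 77.7660 = -1.7660
C = P + (C − P) = 4.63 + (-1.7660) = 2.8640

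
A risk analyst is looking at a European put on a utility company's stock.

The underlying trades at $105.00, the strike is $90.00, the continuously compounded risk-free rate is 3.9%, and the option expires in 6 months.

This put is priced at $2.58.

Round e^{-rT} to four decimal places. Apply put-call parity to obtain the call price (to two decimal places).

exp(−rT) = exp(−0.039·0.5) = 0.9807
Put-call parity: C − P = S − K·e^(−rT) = 105 − 90·0.9807 = 105 − 88.2630 = 16.7370
C = P + (C − P) = 2.58 + (16.7370) = 19.3170

$19.32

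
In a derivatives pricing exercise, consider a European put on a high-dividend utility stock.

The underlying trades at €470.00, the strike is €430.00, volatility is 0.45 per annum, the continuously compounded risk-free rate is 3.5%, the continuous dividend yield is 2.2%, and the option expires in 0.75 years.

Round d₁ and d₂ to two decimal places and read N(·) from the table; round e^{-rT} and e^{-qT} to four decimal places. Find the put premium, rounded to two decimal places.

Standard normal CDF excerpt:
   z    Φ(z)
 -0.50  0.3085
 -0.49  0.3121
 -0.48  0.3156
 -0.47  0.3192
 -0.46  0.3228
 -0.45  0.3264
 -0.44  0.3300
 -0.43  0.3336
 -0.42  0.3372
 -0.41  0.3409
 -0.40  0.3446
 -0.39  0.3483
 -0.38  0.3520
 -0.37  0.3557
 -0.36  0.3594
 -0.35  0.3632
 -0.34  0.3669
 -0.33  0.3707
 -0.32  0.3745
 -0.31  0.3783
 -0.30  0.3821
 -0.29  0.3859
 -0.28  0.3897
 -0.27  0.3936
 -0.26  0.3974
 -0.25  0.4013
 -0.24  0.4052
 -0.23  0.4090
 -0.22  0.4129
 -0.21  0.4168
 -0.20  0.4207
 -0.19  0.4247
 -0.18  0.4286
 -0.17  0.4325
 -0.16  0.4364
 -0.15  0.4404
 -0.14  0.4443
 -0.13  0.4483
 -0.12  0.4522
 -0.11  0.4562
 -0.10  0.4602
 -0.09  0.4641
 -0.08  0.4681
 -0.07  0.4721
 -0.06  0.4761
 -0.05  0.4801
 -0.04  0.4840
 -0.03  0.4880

€48.53

σ√T = 0.45 × 0.8660 = 0.3897
d₁ = [ln(470/430) + (0.035 − 0.022 + 0.45²/2)·0.75] / 0.3897 = [0.0889 + 0.0857] / 0.3897 = 0.4481 → 0.45
d₂ = d₁ − σ√T = 0.4481 − 0.3897 = 0.0584 → 0.06
exp(−qT) = exp(−0.022·0.75) = 0.9836;  exp(−rT) = exp(−0.035·0.75) = 0.9741
N(−d₂) = N(-0.06) = 0.4761;  N(−d₁) = N(-0.45) = 0.3264
P = 430·0.9741·0.4761 − 470·0.9836·0.3264 = 199.4207 − 150.8921 = 48.5286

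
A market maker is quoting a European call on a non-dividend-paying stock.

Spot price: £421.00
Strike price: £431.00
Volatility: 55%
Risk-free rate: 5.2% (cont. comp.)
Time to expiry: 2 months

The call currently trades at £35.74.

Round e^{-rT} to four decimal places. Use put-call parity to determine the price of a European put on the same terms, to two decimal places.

e^(−rT) = e^(−0.052·0.1667) = 0.9914
Put-call parity: C − P = S − K·e^(−rT) = 421 − 431·0.9914 = 421 − 427.2934 = -6.2934
P = C − (C − P) = 35.74 − (-6.2934) = 42.0334

£42.03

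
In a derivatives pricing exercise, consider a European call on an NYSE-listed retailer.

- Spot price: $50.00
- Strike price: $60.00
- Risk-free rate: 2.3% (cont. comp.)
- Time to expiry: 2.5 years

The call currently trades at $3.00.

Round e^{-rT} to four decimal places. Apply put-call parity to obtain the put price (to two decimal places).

exp(−rT) = exp(−0.023·2.5) = 0.9441
Put-call parity: C − P = S − K·e^(−rT) = 50 − 60·0.9441 = 50 − 56.6460 = -6.6460
P = C − (C − P) = 3.00 − (-6.6460) = 9.6460

$9.65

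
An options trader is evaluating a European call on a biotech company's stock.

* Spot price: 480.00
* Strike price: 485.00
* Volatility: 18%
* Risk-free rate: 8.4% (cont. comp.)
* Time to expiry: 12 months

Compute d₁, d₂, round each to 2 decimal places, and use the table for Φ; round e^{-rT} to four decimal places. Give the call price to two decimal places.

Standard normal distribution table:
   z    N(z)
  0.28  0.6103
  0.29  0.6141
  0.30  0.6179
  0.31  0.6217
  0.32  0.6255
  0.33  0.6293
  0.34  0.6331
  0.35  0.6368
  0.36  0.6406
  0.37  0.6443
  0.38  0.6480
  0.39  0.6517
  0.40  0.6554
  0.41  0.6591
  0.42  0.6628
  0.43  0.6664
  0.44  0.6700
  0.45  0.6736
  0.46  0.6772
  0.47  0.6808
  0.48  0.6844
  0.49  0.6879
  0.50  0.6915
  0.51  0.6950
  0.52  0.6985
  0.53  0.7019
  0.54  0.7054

σ√T = 0.18 × 1.0000 = 0.1800
d₁ = [ln(480/485) + (0.084 + 0.18²/2)·1] / 0.1800 = [-0.0104 + 0.1002] / 0.1800 = 0.4991 ⇒ 0.50
d₂ = d₁ − σ√T = 0.4991 − 0.1800 = 0.3191 ⇒ 0.32
exp(−rT) = exp(−0.084·1) = 0.9194
N(d₁) = N(0.50) = 0.6915;  N(d₂) = N(0.32) = 0.6255
C = 480·0.6915 − 485·0.9194·0.6255 = 331.9200 − 278.9161 = 53.0039

53.00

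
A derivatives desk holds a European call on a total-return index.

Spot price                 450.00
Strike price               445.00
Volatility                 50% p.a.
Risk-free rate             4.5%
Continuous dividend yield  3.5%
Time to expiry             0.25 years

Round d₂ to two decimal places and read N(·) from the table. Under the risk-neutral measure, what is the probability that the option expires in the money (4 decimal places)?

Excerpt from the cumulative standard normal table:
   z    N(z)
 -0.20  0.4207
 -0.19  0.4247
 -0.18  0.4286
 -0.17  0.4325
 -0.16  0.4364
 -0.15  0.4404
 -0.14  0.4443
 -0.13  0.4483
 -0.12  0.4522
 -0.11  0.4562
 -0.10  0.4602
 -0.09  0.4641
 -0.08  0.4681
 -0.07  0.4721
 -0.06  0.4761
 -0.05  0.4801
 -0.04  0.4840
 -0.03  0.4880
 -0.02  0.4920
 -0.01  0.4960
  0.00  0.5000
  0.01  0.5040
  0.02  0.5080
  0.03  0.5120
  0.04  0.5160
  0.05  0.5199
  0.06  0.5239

σ√T = 0.5 × 0.5000 = 0.2500
ln(S/K) + (r − q + σ²/2)T = ln(450/445) + (0.045 − 0.035 + 0.5²/2)·0.25 = 0.0112 + 0.0338 = 0.0449
d₁ = 0.0449 / 0.2500 = 0.1797 ≈ 0.18
d₂ = d₁ − σ√T = 0.1797 − 0.2500 = -0.0703 ≈ -0.07
Pr(exercise) under Q = N(d₂) = 0.4721

0.4721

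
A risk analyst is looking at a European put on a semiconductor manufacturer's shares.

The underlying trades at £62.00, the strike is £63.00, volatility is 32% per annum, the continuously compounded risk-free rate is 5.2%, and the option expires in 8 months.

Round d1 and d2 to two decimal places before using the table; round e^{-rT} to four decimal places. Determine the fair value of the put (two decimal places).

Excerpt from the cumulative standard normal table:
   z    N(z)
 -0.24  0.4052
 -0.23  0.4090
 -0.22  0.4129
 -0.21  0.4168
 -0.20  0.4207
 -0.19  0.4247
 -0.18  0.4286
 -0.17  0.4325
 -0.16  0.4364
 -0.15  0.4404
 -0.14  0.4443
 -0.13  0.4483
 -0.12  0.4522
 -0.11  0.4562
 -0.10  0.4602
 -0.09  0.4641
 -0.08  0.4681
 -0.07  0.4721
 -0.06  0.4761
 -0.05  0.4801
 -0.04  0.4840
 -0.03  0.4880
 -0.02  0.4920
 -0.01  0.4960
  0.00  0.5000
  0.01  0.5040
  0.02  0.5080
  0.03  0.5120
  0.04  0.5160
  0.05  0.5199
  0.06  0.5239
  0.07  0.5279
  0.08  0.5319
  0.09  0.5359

£5.80

T = 0.6667;  σ√T = 0.2613
ln(S/K) + (r + σ²/2)T = ln(62/63) + (0.052 + 0.32²/2)·0.6667 = -0.0160 + 0.0688 = 0.0528
d₁ = 0.0528 / 0.2613 = 0.2021 ≈ 0.20
d₂ = d₁ − σ√T = 0.2021 − 0.2613 = -0.0592 ≈ -0.06
e^(−rT) = e^(−0.052·0.6667) = 0.9659
N(−d₂) = N(0.06) = 0.5239;  N(−d₁) = N(-0.20) = 0.4207
P = 63·0.9659·0.5239 − 62·0.4207 = 31.8802 − 26.0834 = 5.7968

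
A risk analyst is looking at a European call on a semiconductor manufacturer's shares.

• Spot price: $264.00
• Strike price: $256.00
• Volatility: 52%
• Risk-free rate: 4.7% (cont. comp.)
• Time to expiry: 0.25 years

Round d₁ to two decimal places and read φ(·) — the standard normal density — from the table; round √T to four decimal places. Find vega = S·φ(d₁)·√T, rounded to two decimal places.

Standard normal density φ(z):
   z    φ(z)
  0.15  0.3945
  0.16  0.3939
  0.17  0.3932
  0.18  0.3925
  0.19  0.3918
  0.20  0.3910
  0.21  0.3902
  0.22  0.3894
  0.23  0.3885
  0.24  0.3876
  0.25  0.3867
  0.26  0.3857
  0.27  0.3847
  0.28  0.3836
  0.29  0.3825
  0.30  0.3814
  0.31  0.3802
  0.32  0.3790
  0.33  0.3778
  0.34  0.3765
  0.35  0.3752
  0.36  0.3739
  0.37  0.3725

σ√T = 0.52·√0.25 = 0.2600
d₁ = [ln(264/256) + (0.047 + 0.52²/2)·0.25] / 0.2600 = [0.0308 + 0.0456] / 0.2600 = 0.2935 ⇒ 0.29
√T = √0.25 = 0.5000
φ(d₁) = φ(0.29) = 0.3825
vega = S·φ(d₁)·√T = 264·0.3825·0.5000 = 50.4900
(Call and put vega coincide under Black-Scholes.)

50.49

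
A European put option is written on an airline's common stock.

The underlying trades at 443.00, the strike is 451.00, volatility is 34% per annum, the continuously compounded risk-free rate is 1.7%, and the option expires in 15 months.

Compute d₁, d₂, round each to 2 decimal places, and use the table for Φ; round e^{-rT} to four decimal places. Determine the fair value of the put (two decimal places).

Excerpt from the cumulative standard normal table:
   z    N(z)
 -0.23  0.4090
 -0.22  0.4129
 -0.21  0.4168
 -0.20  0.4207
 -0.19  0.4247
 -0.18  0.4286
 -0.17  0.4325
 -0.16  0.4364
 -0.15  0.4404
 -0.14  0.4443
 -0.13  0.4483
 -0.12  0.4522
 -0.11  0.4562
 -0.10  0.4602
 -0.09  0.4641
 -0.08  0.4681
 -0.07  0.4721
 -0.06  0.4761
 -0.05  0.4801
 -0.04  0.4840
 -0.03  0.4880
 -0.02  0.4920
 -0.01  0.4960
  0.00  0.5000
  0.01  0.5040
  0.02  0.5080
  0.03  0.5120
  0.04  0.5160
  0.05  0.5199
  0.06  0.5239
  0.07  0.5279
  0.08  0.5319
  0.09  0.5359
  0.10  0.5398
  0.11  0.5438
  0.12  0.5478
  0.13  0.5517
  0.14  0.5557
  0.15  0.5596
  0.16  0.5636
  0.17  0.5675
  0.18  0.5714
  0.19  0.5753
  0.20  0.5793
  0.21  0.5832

65.92

σ√T = 0.34·√1.25 = 0.3801
d₁ = [ln(443/451) + (0.017 + 0.34²/2)·1.25] / 0.3801 = [-0.0179 + 0.0935] / 0.3801 = 0.1989 which rounds to 0.20
d₂ = d₁ − σ√T = 0.1989 − 0.3801 = -0.1812 which rounds to -0.18
e^(−rT) = e^(−0.017·1.25) = 0.9790
N(−d₂) = N(0.18) = 0.5714;  N(−d₁) = N(-0.20) = 0.4207
P = 451·0.9790·0.5714 − 443·0.4207 = 252.2897 − 186.3701 = 65.9196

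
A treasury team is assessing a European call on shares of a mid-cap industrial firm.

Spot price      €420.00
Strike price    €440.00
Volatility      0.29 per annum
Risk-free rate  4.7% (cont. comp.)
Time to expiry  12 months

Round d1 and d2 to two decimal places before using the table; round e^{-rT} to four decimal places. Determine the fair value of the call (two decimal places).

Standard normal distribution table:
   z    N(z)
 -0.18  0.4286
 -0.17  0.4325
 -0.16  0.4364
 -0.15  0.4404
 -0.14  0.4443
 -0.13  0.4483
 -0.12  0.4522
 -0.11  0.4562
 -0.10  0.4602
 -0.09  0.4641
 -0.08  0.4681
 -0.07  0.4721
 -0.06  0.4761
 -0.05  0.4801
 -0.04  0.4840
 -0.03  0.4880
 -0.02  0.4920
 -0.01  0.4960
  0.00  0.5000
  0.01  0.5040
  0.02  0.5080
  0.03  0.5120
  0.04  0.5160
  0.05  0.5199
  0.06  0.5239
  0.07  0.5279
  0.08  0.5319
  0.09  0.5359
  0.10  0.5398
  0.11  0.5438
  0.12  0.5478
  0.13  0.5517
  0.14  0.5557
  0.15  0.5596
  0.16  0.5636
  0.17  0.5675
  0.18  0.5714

T = 1;  σ√T = 0.2900
d₁ = [ln(420/440) + (0.047 + 0.29²/2)·1] / 0.2900 = [-0.0465 + 0.0890] / 0.2900 = 0.1467 ⇒ 0.15
d₂ = d₁ − σ√T = 0.1467 − 0.2900 = -0.1433 ⇒ -0.14
e^(−rT) = e^(−0.047·1) = 0.9541
N(d₁) = N(0.15) = 0.5596;  N(d₂) = N(-0.14) = 0.4443
C = 420·0.5596 − 440·0.9541·0.4443 = 235.0320 − 186.5189 = 48.5131

€48.51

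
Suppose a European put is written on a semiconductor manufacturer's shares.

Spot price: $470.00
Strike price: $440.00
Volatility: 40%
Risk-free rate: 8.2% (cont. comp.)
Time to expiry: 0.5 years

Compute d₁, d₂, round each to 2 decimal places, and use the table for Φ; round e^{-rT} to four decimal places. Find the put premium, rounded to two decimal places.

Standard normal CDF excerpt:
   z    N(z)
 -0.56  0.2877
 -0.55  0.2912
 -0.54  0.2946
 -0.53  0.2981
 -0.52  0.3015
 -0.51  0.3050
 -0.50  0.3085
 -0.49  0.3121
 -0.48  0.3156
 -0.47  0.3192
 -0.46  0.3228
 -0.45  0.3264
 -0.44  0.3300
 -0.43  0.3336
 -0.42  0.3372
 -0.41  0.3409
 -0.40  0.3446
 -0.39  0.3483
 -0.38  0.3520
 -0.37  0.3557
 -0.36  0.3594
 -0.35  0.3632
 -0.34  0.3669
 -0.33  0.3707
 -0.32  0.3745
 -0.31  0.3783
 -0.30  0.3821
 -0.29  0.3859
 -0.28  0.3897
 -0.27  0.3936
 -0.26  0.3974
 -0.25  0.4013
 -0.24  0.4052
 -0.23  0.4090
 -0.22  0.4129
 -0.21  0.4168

$29.42

σ√T = 0.4·√0.5 = 0.2828
ln(S/K) + (r + σ²/2)T = ln(470/440) + (0.082 + 0.4²/2)·0.5 = 0.0660 + 0.0810 = 0.1470
d₁ = 0.1470 / 0.2828 = 0.5196 ≈ 0.52
d₂ = d₁ − σ√T = 0.5196 − 0.2828 = 0.2367 ≈ 0.24
exp(−rT) = exp(−0.082·0.5) = 0.9598
N(−d₂) = N(-0.24) = 0.4052;  N(−d₁) = N(-0.52) = 0.3015
P = 440·0.9598·0.4052 − 470·0.3015 = 171.1208 − 141.7050 = 29.4158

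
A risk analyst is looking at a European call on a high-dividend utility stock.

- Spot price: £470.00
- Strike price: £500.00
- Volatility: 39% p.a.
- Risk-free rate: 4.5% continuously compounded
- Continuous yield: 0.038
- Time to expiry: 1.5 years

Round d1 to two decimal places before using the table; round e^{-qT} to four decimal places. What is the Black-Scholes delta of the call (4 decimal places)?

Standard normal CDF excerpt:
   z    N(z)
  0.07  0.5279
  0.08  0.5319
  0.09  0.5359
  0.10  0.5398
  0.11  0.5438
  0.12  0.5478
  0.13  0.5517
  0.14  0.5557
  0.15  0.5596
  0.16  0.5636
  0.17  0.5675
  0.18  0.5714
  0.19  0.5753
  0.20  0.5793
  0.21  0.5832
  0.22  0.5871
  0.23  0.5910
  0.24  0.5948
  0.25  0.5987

0.5211

σ√T = 0.39 × 1.2247 = 0.4777
d₁ = [ln(470/500) + (0.045 − 0.038 + 0.39²/2)·1.5] / 0.4777 = [-0.0619 + 0.1246] / 0.4777 = 0.1313 ≈ 0.13
N(d₁) = N(0.13) = 0.5517
Δ_call = exp(−qT)·N(d₁) = 0.9446·0.5517 = 0.5211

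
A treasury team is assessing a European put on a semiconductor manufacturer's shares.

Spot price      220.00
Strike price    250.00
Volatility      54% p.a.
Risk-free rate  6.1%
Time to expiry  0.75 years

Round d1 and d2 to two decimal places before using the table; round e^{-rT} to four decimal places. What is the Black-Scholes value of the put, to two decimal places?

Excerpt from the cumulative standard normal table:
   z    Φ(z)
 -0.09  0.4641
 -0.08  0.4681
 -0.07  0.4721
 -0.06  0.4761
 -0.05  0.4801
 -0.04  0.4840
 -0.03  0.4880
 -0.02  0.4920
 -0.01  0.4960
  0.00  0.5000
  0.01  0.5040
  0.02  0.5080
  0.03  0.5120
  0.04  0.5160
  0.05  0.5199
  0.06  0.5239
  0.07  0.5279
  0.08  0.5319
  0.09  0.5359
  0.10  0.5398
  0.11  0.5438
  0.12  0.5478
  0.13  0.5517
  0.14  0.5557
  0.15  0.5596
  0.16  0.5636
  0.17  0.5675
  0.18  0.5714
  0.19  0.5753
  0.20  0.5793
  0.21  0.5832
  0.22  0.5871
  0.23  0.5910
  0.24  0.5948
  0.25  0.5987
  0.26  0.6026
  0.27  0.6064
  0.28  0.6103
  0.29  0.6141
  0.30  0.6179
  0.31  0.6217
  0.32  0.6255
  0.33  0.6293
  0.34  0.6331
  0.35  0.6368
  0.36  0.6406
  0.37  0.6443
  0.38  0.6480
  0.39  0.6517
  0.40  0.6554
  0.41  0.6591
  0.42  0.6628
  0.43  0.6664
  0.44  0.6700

σ√T = 0.54·√0.75 = 0.4677
d₁ = [ln(220/250) + (0.061 + 0.54²/2)·0.75] / 0.4677 = [-0.1278 + 0.1551] / 0.4677 = 0.0583 ⇒ 0.06
d₂ = d₁ − σ√T = 0.0583 − 0.4677 = -0.4093 ⇒ -0.41
e^(−rT) = e^(−0.061·0.75) = 0.9553
P = 250·0.9553·N(0.41) − 220·N(-0.06) = 250·0.9553·0.6591 − 220·0.4761 = 157.4096 − 104.7420 = 52.6676

52.67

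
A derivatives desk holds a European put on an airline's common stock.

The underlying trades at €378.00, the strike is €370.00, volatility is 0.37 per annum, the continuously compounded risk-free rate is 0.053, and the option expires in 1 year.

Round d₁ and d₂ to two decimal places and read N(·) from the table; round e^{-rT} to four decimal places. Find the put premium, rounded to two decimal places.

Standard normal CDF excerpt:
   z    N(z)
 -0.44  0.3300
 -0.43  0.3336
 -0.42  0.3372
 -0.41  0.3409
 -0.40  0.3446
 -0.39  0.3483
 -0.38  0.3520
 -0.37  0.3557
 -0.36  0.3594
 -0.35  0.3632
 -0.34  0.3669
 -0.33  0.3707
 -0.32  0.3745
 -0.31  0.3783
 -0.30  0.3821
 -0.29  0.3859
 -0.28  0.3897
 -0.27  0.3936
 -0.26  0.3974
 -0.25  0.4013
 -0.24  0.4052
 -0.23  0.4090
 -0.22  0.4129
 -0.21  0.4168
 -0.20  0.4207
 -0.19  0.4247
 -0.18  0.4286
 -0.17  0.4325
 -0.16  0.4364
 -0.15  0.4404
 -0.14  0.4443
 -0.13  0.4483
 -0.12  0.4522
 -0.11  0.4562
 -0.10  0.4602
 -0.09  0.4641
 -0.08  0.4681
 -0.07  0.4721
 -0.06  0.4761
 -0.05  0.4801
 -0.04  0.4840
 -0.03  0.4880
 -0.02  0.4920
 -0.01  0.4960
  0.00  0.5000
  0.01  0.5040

€40.99

σ√T = 0.37 × 1.0000 = 0.3700
d₁ = [ln(378/370) + (0.053 + 0.37²/2)·1] / 0.3700 = [0.0214 + 0.1215] / 0.3700 = 0.3861 ⇒ 0.39
d₂ = d₁ − σ√T = 0.3861 − 0.3700 = 0.0161 ⇒ 0.02
exp(−rT) = exp(−0.053·1) = 0.9484
P = 370·0.9484·N(-0.02) − 378·N(-0.39) = 370·0.9484·0.4920 − 378·0.3483 = 172.6467 − 131.6574 = 40.9893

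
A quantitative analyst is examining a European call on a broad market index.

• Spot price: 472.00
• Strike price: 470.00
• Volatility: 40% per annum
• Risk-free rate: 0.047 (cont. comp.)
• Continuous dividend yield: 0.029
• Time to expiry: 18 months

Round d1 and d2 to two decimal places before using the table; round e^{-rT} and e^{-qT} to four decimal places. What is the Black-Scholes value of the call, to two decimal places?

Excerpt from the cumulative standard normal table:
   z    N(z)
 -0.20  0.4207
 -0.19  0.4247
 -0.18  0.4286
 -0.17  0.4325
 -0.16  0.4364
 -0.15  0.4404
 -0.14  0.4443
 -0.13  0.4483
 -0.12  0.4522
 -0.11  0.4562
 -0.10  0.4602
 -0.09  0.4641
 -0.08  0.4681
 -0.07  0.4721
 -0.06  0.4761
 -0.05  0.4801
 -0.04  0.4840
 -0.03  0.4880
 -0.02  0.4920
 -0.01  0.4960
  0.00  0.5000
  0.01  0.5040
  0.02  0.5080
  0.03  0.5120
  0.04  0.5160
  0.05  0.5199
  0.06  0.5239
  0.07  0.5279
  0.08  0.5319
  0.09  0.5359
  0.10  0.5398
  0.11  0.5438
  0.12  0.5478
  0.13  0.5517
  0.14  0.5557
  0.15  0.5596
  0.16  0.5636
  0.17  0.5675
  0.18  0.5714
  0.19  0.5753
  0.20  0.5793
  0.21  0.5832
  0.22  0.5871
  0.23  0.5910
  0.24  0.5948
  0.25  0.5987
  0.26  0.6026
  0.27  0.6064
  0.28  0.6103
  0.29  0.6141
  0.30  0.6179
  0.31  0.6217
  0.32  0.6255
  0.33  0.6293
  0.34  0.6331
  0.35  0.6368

93.22

σ√T = 0.4·√1.5 = 0.4899
d₁ = [ln(472/470) + (0.047 − 0.029 + 0.4²/2)·1.5] / 0.4899 = [0.0042 + 0.1470] / 0.4899 = 0.3087 → 0.31
d₂ = d₁ − σ√T = 0.3087 − 0.4899 = -0.1812 → -0.18
exp(−qT) = exp(−0.029·1.5) = 0.9574;  exp(−rT) = exp(−0.047·1.5) = 0.9319
N(d₁) = N(0.31) = 0.6217;  N(d₂) = N(-0.18) = 0.4286
C = 472·0.9574·0.6217 − 470·0.9319·0.4286 = 280.9418 − 187.7238 = 93.2180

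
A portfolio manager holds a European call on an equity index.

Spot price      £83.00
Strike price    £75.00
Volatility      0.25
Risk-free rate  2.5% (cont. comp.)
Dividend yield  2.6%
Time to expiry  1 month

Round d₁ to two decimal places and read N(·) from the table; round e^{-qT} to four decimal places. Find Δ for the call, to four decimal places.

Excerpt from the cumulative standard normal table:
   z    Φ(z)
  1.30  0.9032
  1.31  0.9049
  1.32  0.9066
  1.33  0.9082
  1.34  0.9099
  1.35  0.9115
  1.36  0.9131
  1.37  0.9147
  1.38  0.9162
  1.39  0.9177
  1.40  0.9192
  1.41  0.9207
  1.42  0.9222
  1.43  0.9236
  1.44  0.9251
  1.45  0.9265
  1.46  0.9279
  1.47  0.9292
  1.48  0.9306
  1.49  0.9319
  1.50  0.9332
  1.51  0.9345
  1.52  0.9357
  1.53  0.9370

T = 0.08333;  σ√T = 0.0722
d₁ = [ln(83/75) + (0.025 − 0.026 + 0.25²/2)·0.08333] / 0.0722 = [0.1014 + 0.0025] / 0.0722 = 1.4393 which rounds to 1.44
N(d₁) = N(1.44) = 0.9251
Δ_call = exp(−qT)·N(d₁) = 0.9978·0.9251 = 0.9231

0.9231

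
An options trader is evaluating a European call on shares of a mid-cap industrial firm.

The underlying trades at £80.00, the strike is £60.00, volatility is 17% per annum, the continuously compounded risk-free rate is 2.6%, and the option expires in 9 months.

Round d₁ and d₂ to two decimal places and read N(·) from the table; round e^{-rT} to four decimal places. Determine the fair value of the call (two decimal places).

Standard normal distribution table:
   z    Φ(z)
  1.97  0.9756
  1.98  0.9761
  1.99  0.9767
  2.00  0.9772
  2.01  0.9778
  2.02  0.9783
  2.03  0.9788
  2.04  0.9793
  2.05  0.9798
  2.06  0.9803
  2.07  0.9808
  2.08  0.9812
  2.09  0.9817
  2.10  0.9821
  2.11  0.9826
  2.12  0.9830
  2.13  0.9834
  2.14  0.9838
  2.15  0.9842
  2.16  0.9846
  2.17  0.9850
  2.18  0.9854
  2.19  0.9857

£21.23

σ√T = 0.17 × 0.8660 = 0.1472
d₁ = [ln(80/60) + (0.026 + 0.17²/2)·0.75] / 0.1472 = [0.2877 + 0.0303] / 0.1472 = 2.1601 ≈ 2.16
d₂ = d₁ − σ√T = 2.1601 − 0.1472 = 2.0129 ≈ 2.01
exp(−rT) = exp(−0.026·0.75) = 0.9807
N(d₁) = N(2.16) = 0.9846;  N(d₂) = N(2.01) = 0.9778
C = 80·0.9846 − 60·0.9807·0.9778 = 78.7680 − 57.5357 = 21.2323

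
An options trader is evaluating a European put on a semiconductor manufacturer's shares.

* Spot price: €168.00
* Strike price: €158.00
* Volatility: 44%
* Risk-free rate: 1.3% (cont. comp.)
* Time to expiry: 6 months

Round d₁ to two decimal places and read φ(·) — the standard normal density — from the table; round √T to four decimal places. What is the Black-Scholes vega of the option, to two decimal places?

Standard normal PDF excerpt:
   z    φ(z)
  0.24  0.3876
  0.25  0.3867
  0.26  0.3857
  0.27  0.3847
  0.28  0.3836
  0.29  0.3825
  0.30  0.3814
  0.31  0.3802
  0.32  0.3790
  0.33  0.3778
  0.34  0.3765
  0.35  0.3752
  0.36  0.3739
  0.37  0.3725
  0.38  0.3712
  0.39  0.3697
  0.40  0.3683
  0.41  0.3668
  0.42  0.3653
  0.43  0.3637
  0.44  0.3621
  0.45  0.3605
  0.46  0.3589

σ√T = 0.44·√0.5 = 0.3111
ln(S/K) + (r + σ²/2)T = ln(168/158) + (0.013 + 0.44²/2)·0.5 = 0.0614 + 0.0549 = 0.1163
d₁ = 0.1163 / 0.3111 = 0.3737 ≈ 0.37
√T = √0.5 = 0.7071
φ(d₁) = φ(0.37) = 0.3725
vega = S·φ(d₁)·√T = 168·0.3725·0.7071 = 44.2503

44.25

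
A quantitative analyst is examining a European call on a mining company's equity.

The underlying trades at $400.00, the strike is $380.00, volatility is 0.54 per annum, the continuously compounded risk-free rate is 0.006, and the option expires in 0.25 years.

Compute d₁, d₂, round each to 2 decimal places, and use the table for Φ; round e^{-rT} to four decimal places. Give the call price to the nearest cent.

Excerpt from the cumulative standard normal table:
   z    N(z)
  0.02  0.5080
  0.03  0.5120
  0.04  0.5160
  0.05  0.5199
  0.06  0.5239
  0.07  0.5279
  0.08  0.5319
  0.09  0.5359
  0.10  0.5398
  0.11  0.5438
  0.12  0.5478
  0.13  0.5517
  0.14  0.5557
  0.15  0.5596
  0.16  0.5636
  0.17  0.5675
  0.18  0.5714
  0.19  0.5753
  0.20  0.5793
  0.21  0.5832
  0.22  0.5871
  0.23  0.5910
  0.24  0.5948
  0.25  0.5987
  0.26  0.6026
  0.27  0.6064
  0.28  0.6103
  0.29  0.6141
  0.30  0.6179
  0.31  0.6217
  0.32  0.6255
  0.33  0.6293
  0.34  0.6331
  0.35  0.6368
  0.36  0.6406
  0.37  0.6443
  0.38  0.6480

σ√T = 0.54 × 0.5000 = 0.2700
d₁ = [ln(400/380) + (0.006 + 0.54²/2)·0.25] / 0.2700 = [0.0513 + 0.0380] / 0.2700 = 0.3305 ≈ 0.33
d₂ = d₁ − σ√T = 0.3305 − 0.2700 = 0.0605 ≈ 0.06
e^(−rT) = e^(−0.006·0.25) = 0.9985
N(d₁) = N(0.33) = 0.6293;  N(d₂) = N(0.06) = 0.5239
C = 400·0.6293 − 380·0.9985·0.5239 = 251.7200 − 198.7834 = 52.9366

$52.94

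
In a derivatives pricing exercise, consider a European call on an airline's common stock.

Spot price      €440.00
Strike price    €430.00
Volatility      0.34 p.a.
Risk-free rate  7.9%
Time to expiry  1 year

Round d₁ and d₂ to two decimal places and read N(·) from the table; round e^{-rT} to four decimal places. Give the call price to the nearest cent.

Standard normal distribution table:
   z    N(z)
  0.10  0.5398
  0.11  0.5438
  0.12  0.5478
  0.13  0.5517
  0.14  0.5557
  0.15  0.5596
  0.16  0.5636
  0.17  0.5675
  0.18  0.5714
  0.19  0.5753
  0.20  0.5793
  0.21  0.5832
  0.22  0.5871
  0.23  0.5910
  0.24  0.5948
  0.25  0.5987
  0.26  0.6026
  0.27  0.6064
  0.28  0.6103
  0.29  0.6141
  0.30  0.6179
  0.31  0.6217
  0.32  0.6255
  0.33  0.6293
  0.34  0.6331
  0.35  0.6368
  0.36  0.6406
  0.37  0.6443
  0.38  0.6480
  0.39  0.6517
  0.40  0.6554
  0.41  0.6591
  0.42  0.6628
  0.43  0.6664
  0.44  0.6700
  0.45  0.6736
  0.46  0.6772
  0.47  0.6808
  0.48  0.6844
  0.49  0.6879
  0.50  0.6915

σ√T = 0.34·√1 = 0.3400
ln(S/K) + (r + σ²/2)T = ln(440/430) + (0.079 + 0.34²/2)·1 = 0.0230 + 0.1368 = 0.1598
d₁ = 0.1598 / 0.3400 = 0.4700 ≈ 0.47
d₂ = d₁ − σ√T = 0.4700 − 0.3400 = 0.1300 ≈ 0.13
exp(−rT) = exp(−0.079·1) = 0.9240
C = 440·N(0.47) − 430·0.9240·N(0.13) = 440·0.6808 − 430·0.9240·0.5517 = 299.5520 − 219.2014 = 80.3506

€80.35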